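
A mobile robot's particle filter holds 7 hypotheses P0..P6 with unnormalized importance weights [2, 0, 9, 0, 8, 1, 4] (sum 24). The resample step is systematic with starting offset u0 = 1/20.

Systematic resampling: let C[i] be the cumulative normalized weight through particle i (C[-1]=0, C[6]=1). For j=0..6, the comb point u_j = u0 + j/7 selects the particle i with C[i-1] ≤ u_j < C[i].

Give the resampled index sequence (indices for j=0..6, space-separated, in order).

C = [1/12, 1/12, 11/24, 11/24, 19/24, 5/6, 1]
j=0: u_0=1/20 ∈ [0, 1/12) → index 0
j=1: u_1=27/140 ∈ [1/12, 11/24) → index 2
j=2: u_2=47/140 ∈ [1/12, 11/24) → index 2
j=3: u_3=67/140 ∈ [11/24, 19/24) → index 4
j=4: u_4=87/140 ∈ [11/24, 19/24) → index 4
j=5: u_5=107/140 ∈ [11/24, 19/24) → index 4
j=6: u_6=127/140 ∈ [5/6, 1) → index 6

0 2 2 4 4 4 6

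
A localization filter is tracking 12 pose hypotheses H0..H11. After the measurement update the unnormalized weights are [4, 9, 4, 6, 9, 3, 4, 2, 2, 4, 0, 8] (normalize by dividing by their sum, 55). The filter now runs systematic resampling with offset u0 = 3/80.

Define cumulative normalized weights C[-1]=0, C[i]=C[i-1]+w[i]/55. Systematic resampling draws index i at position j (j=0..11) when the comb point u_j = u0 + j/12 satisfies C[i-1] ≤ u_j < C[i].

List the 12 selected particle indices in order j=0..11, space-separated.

0 1 1 2 3 4 4 5 6 9 11 11

C = [4/55, 13/55, 17/55, 23/55, 32/55, 7/11, 39/55, 41/55, 43/55, 47/55, 47/55, 1]
j=0: u_0=3/80 ∈ [0, 4/55) → index 0
j=1: u_1=29/240 ∈ [4/55, 13/55) → index 1
j=2: u_2=49/240 ∈ [4/55, 13/55) → index 1
j=3: u_3=23/80 ∈ [13/55, 17/55) → index 2
j=4: u_4=89/240 ∈ [17/55, 23/55) → index 3
j=5: u_5=109/240 ∈ [23/55, 32/55) → index 4
j=6: u_6=43/80 ∈ [23/55, 32/55) → index 4
j=7: u_7=149/240 ∈ [32/55, 7/11) → index 5
j=8: u_8=169/240 ∈ [7/11, 39/55) → index 6
j=9: u_9=63/80 ∈ [43/55, 47/55) → index 9
j=10: u_10=209/240 ∈ [47/55, 1) → index 11
j=11: u_11=229/240 ∈ [47/55, 1) → index 11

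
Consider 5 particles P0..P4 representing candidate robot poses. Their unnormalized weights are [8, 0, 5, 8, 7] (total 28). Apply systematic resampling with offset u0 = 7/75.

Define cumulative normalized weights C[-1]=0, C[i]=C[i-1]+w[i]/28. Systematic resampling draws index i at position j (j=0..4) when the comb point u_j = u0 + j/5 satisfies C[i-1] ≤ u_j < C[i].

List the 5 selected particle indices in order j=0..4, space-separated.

C = [2/7, 2/7, 13/28, 3/4, 1]
j=0: u_0=7/75 ∈ [0, 2/7) → index 0
j=1: u_1=22/75 ∈ [2/7, 13/28) → index 2
j=2: u_2=37/75 ∈ [13/28, 3/4) → index 3
j=3: u_3=52/75 ∈ [13/28, 3/4) → index 3
j=4: u_4=67/75 ∈ [3/4, 1) → index 4

0 2 3 3 4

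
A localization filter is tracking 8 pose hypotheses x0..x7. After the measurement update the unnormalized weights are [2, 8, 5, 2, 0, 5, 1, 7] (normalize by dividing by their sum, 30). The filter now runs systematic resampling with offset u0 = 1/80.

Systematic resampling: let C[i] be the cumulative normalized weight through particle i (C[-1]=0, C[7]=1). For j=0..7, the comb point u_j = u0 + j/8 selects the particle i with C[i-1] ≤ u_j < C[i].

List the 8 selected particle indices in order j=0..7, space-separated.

0 1 1 2 3 5 6 7

C = [1/15, 1/3, 1/2, 17/30, 17/30, 11/15, 23/30, 1]
j=0: u_0=1/80 ∈ [0, 1/15) → index 0
j=1: u_1=11/80 ∈ [1/15, 1/3) → index 1
j=2: u_2=21/80 ∈ [1/15, 1/3) → index 1
j=3: u_3=31/80 ∈ [1/3, 1/2) → index 2
j=4: u_4=41/80 ∈ [1/2, 17/30) → index 3
j=5: u_5=51/80 ∈ [17/30, 11/15) → index 5
j=6: u_6=61/80 ∈ [11/15, 23/30) → index 6
j=7: u_7=71/80 ∈ [23/30, 1) → index 7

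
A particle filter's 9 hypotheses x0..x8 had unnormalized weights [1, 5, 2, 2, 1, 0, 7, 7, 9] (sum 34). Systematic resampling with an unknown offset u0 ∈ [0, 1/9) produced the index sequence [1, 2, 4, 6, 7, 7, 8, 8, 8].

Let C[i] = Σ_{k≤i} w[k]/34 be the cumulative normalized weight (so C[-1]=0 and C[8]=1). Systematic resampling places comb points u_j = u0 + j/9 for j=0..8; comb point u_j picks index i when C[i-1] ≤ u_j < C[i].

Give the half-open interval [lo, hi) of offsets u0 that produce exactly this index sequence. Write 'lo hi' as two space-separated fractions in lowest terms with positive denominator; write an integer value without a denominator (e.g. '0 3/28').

13/153 31/306

C = [1/34, 3/17, 4/17, 5/17, 11/34, 11/34, 9/17, 25/34, 1]
j=0 picked index 1: u0 ∈ [1/34, 3/17)
j=1 picked index 2: u0 ∈ [10/153, 19/153)
j=2 picked index 4: u0 ∈ [11/153, 31/306)
j=3 picked index 6: u0 ∈ [-1/102, 10/51)
j=4 picked index 7: u0 ∈ [13/153, 89/306)
j=5 picked index 7: u0 ∈ [-4/153, 55/306)
j=6 picked index 8: u0 ∈ [7/102, 1/3)
j=7 picked index 8: u0 ∈ [-13/306, 2/9)
j=8 picked index 8: u0 ∈ [-47/306, 1/9)
intersection: [13/153, 31/306)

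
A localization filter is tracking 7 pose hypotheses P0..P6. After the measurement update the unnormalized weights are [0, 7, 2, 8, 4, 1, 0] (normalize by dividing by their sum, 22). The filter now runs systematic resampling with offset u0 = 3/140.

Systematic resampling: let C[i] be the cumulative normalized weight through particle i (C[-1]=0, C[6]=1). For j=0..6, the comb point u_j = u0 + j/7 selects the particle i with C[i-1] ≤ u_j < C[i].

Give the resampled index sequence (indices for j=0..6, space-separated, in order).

1 1 1 3 3 3 4

C = [0, 7/22, 9/22, 17/22, 21/22, 1, 1]
j=0: u_0=3/140 ∈ [0, 7/22) → index 1
j=1: u_1=23/140 ∈ [0, 7/22) → index 1
j=2: u_2=43/140 ∈ [0, 7/22) → index 1
j=3: u_3=9/20 ∈ [9/22, 17/22) → index 3
j=4: u_4=83/140 ∈ [9/22, 17/22) → index 3
j=5: u_5=103/140 ∈ [9/22, 17/22) → index 3
j=6: u_6=123/140 ∈ [17/22, 21/22) → index 4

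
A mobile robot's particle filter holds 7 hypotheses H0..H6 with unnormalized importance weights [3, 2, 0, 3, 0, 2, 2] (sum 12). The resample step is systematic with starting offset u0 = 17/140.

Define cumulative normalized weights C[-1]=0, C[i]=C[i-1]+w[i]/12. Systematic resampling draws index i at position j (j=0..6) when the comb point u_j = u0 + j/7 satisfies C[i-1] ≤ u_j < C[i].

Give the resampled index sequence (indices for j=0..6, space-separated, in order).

0 1 1 3 5 6 6

C = [1/4, 5/12, 5/12, 2/3, 2/3, 5/6, 1]
j=0: u_0=17/140 ∈ [0, 1/4) → index 0
j=1: u_1=37/140 ∈ [1/4, 5/12) → index 1
j=2: u_2=57/140 ∈ [1/4, 5/12) → index 1
j=3: u_3=11/20 ∈ [5/12, 2/3) → index 3
j=4: u_4=97/140 ∈ [2/3, 5/6) → index 5
j=5: u_5=117/140 ∈ [5/6, 1) → index 6
j=6: u_6=137/140 ∈ [5/6, 1) → index 6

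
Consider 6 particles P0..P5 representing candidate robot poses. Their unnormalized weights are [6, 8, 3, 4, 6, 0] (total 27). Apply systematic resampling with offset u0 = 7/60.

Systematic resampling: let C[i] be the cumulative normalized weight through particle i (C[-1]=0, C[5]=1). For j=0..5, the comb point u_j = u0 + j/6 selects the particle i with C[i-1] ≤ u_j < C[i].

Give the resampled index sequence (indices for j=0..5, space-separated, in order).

C = [2/9, 14/27, 17/27, 7/9, 1, 1]
j=0: u_0=7/60 ∈ [0, 2/9) → index 0
j=1: u_1=17/60 ∈ [2/9, 14/27) → index 1
j=2: u_2=9/20 ∈ [2/9, 14/27) → index 1
j=3: u_3=37/60 ∈ [14/27, 17/27) → index 2
j=4: u_4=47/60 ∈ [7/9, 1) → index 4
j=5: u_5=19/20 ∈ [7/9, 1) → index 4

0 1 1 2 4 4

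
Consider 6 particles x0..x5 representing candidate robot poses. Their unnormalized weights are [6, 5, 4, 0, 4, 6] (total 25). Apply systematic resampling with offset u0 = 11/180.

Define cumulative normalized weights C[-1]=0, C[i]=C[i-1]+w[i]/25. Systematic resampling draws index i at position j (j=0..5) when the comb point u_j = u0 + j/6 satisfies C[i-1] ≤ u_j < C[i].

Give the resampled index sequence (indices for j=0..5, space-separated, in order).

0 0 1 2 4 5

C = [6/25, 11/25, 3/5, 3/5, 19/25, 1]
j=0: u_0=11/180 ∈ [0, 6/25) → index 0
j=1: u_1=41/180 ∈ [0, 6/25) → index 0
j=2: u_2=71/180 ∈ [6/25, 11/25) → index 1
j=3: u_3=101/180 ∈ [11/25, 3/5) → index 2
j=4: u_4=131/180 ∈ [3/5, 19/25) → index 4
j=5: u_5=161/180 ∈ [19/25, 1) → index 5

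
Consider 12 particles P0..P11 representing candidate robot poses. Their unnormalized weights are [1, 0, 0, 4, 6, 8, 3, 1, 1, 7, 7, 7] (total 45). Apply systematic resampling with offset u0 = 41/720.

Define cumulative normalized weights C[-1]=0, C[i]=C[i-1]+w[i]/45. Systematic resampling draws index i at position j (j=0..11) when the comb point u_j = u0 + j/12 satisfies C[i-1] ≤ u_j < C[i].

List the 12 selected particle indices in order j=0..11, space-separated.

3 4 4 5 5 6 9 9 10 10 11 11

C = [1/45, 1/45, 1/45, 1/9, 11/45, 19/45, 22/45, 23/45, 8/15, 31/45, 38/45, 1]
j=0: u_0=41/720 ∈ [1/45, 1/9) → index 3
j=1: u_1=101/720 ∈ [1/9, 11/45) → index 4
j=2: u_2=161/720 ∈ [1/9, 11/45) → index 4
j=3: u_3=221/720 ∈ [11/45, 19/45) → index 5
j=4: u_4=281/720 ∈ [11/45, 19/45) → index 5
j=5: u_5=341/720 ∈ [19/45, 22/45) → index 6
j=6: u_6=401/720 ∈ [8/15, 31/45) → index 9
j=7: u_7=461/720 ∈ [8/15, 31/45) → index 9
j=8: u_8=521/720 ∈ [31/45, 38/45) → index 10
j=9: u_9=581/720 ∈ [31/45, 38/45) → index 10
j=10: u_10=641/720 ∈ [38/45, 1) → index 11
j=11: u_11=701/720 ∈ [38/45, 1) → index 11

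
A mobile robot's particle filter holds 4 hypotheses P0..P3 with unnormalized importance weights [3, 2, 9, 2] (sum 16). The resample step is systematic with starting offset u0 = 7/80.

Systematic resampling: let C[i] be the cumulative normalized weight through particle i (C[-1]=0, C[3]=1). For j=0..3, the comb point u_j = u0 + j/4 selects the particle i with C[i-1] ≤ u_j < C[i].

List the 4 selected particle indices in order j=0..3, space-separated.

0 2 2 2

C = [3/16, 5/16, 7/8, 1]
j=0: u_0=7/80 ∈ [0, 3/16) → index 0
j=1: u_1=27/80 ∈ [5/16, 7/8) → index 2
j=2: u_2=47/80 ∈ [5/16, 7/8) → index 2
j=3: u_3=67/80 ∈ [5/16, 7/8) → index 2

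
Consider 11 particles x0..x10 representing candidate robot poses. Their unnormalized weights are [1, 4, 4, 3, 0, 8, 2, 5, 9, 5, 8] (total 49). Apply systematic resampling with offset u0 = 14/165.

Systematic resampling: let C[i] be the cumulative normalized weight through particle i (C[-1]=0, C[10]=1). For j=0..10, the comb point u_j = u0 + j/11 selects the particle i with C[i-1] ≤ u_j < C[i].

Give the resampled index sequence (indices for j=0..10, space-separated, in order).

C = [1/49, 5/49, 9/49, 12/49, 12/49, 20/49, 22/49, 27/49, 36/49, 41/49, 1]
j=0: u_0=14/165 ∈ [1/49, 5/49) → index 1
j=1: u_1=29/165 ∈ [5/49, 9/49) → index 2
j=2: u_2=4/15 ∈ [12/49, 20/49) → index 5
j=3: u_3=59/165 ∈ [12/49, 20/49) → index 5
j=4: u_4=74/165 ∈ [20/49, 22/49) → index 6
j=5: u_5=89/165 ∈ [22/49, 27/49) → index 7
j=6: u_6=104/165 ∈ [27/49, 36/49) → index 8
j=7: u_7=119/165 ∈ [27/49, 36/49) → index 8
j=8: u_8=134/165 ∈ [36/49, 41/49) → index 9
j=9: u_9=149/165 ∈ [41/49, 1) → index 10
j=10: u_10=164/165 ∈ [41/49, 1) → index 10

1 2 5 5 6 7 8 8 9 10 10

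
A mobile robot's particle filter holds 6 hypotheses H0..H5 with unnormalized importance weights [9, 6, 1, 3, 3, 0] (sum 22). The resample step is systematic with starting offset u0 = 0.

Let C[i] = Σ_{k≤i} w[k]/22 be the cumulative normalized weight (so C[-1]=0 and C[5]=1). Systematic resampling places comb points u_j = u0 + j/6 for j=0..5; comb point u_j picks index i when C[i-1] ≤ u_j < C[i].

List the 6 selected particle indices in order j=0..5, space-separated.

0 0 0 1 1 3

C = [9/22, 15/22, 8/11, 19/22, 1, 1]
j=0: u_0=0 ∈ [0, 9/22) → index 0
j=1: u_1=1/6 ∈ [0, 9/22) → index 0
j=2: u_2=1/3 ∈ [0, 9/22) → index 0
j=3: u_3=1/2 ∈ [9/22, 15/22) → index 1
j=4: u_4=2/3 ∈ [9/22, 15/22) → index 1
j=5: u_5=5/6 ∈ [8/11, 19/22) → index 3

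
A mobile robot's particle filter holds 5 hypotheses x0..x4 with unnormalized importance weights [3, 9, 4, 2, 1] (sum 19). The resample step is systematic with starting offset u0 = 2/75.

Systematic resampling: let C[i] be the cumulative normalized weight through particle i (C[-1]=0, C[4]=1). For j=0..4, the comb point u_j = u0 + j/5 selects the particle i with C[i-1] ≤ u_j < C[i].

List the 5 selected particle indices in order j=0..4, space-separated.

0 1 1 1 2

C = [3/19, 12/19, 16/19, 18/19, 1]
j=0: u_0=2/75 ∈ [0, 3/19) → index 0
j=1: u_1=17/75 ∈ [3/19, 12/19) → index 1
j=2: u_2=32/75 ∈ [3/19, 12/19) → index 1
j=3: u_3=47/75 ∈ [3/19, 12/19) → index 1
j=4: u_4=62/75 ∈ [12/19, 16/19) → index 2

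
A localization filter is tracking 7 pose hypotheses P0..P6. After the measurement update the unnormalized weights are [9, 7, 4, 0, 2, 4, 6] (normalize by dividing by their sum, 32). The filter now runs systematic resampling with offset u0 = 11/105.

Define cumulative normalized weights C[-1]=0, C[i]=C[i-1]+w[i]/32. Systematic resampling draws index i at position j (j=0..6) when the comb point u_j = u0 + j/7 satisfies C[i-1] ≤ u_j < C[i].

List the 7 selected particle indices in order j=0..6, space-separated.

C = [9/32, 1/2, 5/8, 5/8, 11/16, 13/16, 1]
j=0: u_0=11/105 ∈ [0, 9/32) → index 0
j=1: u_1=26/105 ∈ [0, 9/32) → index 0
j=2: u_2=41/105 ∈ [9/32, 1/2) → index 1
j=3: u_3=8/15 ∈ [1/2, 5/8) → index 2
j=4: u_4=71/105 ∈ [5/8, 11/16) → index 4
j=5: u_5=86/105 ∈ [13/16, 1) → index 6
j=6: u_6=101/105 ∈ [13/16, 1) → index 6

0 0 1 2 4 6 6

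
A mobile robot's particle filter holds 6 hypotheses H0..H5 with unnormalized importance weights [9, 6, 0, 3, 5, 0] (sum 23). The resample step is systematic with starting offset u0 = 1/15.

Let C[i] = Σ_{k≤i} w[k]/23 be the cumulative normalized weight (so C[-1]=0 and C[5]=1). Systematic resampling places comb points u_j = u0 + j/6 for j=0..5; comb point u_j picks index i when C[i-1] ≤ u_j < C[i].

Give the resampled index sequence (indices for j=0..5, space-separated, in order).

0 0 1 1 3 4

C = [9/23, 15/23, 15/23, 18/23, 1, 1]
j=0: u_0=1/15 ∈ [0, 9/23) → index 0
j=1: u_1=7/30 ∈ [0, 9/23) → index 0
j=2: u_2=2/5 ∈ [9/23, 15/23) → index 1
j=3: u_3=17/30 ∈ [9/23, 15/23) → index 1
j=4: u_4=11/15 ∈ [15/23, 18/23) → index 3
j=5: u_5=9/10 ∈ [18/23, 1) → index 4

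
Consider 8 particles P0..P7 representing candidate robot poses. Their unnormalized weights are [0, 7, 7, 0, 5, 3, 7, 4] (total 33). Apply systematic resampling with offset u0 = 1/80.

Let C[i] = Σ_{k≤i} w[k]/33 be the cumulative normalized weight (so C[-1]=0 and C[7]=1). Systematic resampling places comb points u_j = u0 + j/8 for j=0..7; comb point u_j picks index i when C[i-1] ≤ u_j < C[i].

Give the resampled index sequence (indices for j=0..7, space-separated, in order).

1 1 2 2 4 5 6 7

C = [0, 7/33, 14/33, 14/33, 19/33, 2/3, 29/33, 1]
j=0: u_0=1/80 ∈ [0, 7/33) → index 1
j=1: u_1=11/80 ∈ [0, 7/33) → index 1
j=2: u_2=21/80 ∈ [7/33, 14/33) → index 2
j=3: u_3=31/80 ∈ [7/33, 14/33) → index 2
j=4: u_4=41/80 ∈ [14/33, 19/33) → index 4
j=5: u_5=51/80 ∈ [19/33, 2/3) → index 5
j=6: u_6=61/80 ∈ [2/3, 29/33) → index 6
j=7: u_7=71/80 ∈ [29/33, 1) → index 7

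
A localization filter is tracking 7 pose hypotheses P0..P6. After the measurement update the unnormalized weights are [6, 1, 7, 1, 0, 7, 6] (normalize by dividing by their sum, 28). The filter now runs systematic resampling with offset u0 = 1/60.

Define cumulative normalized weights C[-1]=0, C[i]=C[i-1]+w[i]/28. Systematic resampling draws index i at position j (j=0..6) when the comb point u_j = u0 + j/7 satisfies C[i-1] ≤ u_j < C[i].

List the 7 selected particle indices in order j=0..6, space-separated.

0 0 2 2 5 5 6

C = [3/14, 1/4, 1/2, 15/28, 15/28, 11/14, 1]
j=0: u_0=1/60 ∈ [0, 3/14) → index 0
j=1: u_1=67/420 ∈ [0, 3/14) → index 0
j=2: u_2=127/420 ∈ [1/4, 1/2) → index 2
j=3: u_3=187/420 ∈ [1/4, 1/2) → index 2
j=4: u_4=247/420 ∈ [15/28, 11/14) → index 5
j=5: u_5=307/420 ∈ [15/28, 11/14) → index 5
j=6: u_6=367/420 ∈ [11/14, 1) → index 6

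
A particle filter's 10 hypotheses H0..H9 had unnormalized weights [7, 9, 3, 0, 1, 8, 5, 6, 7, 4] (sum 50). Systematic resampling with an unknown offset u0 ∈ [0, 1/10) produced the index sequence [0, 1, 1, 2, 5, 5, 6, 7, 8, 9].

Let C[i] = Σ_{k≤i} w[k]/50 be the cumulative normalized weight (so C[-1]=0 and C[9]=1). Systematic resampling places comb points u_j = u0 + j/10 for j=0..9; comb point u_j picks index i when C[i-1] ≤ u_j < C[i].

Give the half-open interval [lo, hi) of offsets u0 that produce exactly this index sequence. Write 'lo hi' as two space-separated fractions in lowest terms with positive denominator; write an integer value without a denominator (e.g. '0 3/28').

C = [7/50, 8/25, 19/50, 19/50, 2/5, 14/25, 33/50, 39/50, 23/25, 1]
j=0 picked index 0: u0 ∈ [0, 7/50)
j=1 picked index 1: u0 ∈ [1/25, 11/50)
j=2 picked index 1: u0 ∈ [-3/50, 3/25)
j=3 picked index 2: u0 ∈ [1/50, 2/25)
j=4 picked index 5: u0 ∈ [0, 4/25)
j=5 picked index 5: u0 ∈ [-1/10, 3/50)
j=6 picked index 6: u0 ∈ [-1/25, 3/50)
j=7 picked index 7: u0 ∈ [-1/25, 2/25)
j=8 picked index 8: u0 ∈ [-1/50, 3/25)
j=9 picked index 9: u0 ∈ [1/50, 1/10)
intersection: [1/25, 3/50)

1/25 3/50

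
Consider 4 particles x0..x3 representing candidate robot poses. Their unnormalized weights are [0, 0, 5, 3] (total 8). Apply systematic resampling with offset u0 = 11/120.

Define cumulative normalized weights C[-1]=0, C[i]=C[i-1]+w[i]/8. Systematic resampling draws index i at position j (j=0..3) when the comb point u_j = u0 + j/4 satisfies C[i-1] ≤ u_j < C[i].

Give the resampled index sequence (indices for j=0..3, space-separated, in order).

2 2 2 3

C = [0, 0, 5/8, 1]
j=0: u_0=11/120 ∈ [0, 5/8) → index 2
j=1: u_1=41/120 ∈ [0, 5/8) → index 2
j=2: u_2=71/120 ∈ [0, 5/8) → index 2
j=3: u_3=101/120 ∈ [5/8, 1) → index 3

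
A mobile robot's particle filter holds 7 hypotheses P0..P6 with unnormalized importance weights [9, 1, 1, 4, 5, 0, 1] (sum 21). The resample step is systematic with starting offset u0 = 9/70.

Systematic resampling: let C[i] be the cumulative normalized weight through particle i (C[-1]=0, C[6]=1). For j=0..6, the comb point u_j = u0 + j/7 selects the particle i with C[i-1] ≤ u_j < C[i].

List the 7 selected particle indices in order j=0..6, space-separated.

C = [3/7, 10/21, 11/21, 5/7, 20/21, 20/21, 1]
j=0: u_0=9/70 ∈ [0, 3/7) → index 0
j=1: u_1=19/70 ∈ [0, 3/7) → index 0
j=2: u_2=29/70 ∈ [0, 3/7) → index 0
j=3: u_3=39/70 ∈ [11/21, 5/7) → index 3
j=4: u_4=7/10 ∈ [11/21, 5/7) → index 3
j=5: u_5=59/70 ∈ [5/7, 20/21) → index 4
j=6: u_6=69/70 ∈ [20/21, 1) → index 6

0 0 0 3 3 4 6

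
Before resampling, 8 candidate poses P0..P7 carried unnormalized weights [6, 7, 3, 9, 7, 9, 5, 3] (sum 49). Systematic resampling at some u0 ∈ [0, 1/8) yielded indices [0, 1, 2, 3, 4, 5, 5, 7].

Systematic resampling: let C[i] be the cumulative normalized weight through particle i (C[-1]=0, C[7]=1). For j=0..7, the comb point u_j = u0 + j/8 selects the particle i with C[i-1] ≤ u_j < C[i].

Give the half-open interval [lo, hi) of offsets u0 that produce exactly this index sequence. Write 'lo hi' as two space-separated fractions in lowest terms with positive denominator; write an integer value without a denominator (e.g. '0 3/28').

25/392 15/196

C = [6/49, 13/49, 16/49, 25/49, 32/49, 41/49, 46/49, 1]
j=0 picked index 0: u0 ∈ [0, 6/49)
j=1 picked index 1: u0 ∈ [-1/392, 55/392)
j=2 picked index 2: u0 ∈ [3/196, 15/196)
j=3 picked index 3: u0 ∈ [-19/392, 53/392)
j=4 picked index 4: u0 ∈ [1/98, 15/98)
j=5 picked index 5: u0 ∈ [11/392, 83/392)
j=6 picked index 5: u0 ∈ [-19/196, 17/196)
j=7 picked index 7: u0 ∈ [25/392, 1/8)
intersection: [25/392, 15/196)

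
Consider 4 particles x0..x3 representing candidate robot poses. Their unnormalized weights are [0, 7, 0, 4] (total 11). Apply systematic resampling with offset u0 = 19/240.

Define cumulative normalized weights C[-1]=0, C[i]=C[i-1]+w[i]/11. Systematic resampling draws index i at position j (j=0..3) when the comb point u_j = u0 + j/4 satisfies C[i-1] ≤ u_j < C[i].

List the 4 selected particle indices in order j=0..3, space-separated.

1 1 1 3

C = [0, 7/11, 7/11, 1]
j=0: u_0=19/240 ∈ [0, 7/11) → index 1
j=1: u_1=79/240 ∈ [0, 7/11) → index 1
j=2: u_2=139/240 ∈ [0, 7/11) → index 1
j=3: u_3=199/240 ∈ [7/11, 1) → index 3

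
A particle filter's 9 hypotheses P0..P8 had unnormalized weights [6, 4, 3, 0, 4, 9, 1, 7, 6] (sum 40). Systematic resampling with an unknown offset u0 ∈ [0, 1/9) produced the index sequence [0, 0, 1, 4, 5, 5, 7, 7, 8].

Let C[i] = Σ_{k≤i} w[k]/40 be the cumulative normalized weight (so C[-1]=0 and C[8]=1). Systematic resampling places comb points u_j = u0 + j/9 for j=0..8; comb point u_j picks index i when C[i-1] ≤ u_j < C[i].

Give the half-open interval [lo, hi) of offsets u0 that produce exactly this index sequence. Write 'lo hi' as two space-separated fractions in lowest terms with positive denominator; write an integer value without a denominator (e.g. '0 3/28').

1/120 1/36

C = [3/20, 1/4, 13/40, 13/40, 17/40, 13/20, 27/40, 17/20, 1]
j=0 picked index 0: u0 ∈ [0, 3/20)
j=1 picked index 0: u0 ∈ [-1/9, 7/180)
j=2 picked index 1: u0 ∈ [-13/180, 1/36)
j=3 picked index 4: u0 ∈ [-1/120, 11/120)
j=4 picked index 5: u0 ∈ [-7/360, 37/180)
j=5 picked index 5: u0 ∈ [-47/360, 17/180)
j=6 picked index 7: u0 ∈ [1/120, 11/60)
j=7 picked index 7: u0 ∈ [-37/360, 13/180)
j=8 picked index 8: u0 ∈ [-7/180, 1/9)
intersection: [1/120, 1/36)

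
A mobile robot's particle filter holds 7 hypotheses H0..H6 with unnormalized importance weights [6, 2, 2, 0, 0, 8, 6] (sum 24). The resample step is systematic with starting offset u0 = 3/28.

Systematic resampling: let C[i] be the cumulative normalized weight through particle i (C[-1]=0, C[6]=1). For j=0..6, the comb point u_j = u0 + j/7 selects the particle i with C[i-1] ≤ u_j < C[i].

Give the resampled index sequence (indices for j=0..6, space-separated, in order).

0 1 2 5 5 6 6

C = [1/4, 1/3, 5/12, 5/12, 5/12, 3/4, 1]
j=0: u_0=3/28 ∈ [0, 1/4) → index 0
j=1: u_1=1/4 ∈ [1/4, 1/3) → index 1
j=2: u_2=11/28 ∈ [1/3, 5/12) → index 2
j=3: u_3=15/28 ∈ [5/12, 3/4) → index 5
j=4: u_4=19/28 ∈ [5/12, 3/4) → index 5
j=5: u_5=23/28 ∈ [3/4, 1) → index 6
j=6: u_6=27/28 ∈ [3/4, 1) → index 6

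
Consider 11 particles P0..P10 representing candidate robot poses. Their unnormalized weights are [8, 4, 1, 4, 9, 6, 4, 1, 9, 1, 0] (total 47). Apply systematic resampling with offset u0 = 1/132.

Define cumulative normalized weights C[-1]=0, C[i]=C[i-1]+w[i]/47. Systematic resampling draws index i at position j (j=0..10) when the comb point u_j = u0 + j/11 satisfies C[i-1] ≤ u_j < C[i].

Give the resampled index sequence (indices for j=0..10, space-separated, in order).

C = [8/47, 12/47, 13/47, 17/47, 26/47, 32/47, 36/47, 37/47, 46/47, 1, 1]
j=0: u_0=1/132 ∈ [0, 8/47) → index 0
j=1: u_1=13/132 ∈ [0, 8/47) → index 0
j=2: u_2=25/132 ∈ [8/47, 12/47) → index 1
j=3: u_3=37/132 ∈ [13/47, 17/47) → index 3
j=4: u_4=49/132 ∈ [17/47, 26/47) → index 4
j=5: u_5=61/132 ∈ [17/47, 26/47) → index 4
j=6: u_6=73/132 ∈ [17/47, 26/47) → index 4
j=7: u_7=85/132 ∈ [26/47, 32/47) → index 5
j=8: u_8=97/132 ∈ [32/47, 36/47) → index 6
j=9: u_9=109/132 ∈ [37/47, 46/47) → index 8
j=10: u_10=11/12 ∈ [37/47, 46/47) → index 8

0 0 1 3 4 4 4 5 6 8 8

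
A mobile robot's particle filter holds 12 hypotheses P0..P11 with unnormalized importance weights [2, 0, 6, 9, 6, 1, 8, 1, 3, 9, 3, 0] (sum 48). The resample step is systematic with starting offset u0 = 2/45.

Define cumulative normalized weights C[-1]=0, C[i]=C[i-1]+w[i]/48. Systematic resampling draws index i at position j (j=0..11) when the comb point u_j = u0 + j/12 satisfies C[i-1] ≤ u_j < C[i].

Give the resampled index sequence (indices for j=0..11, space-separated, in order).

C = [1/24, 1/24, 1/6, 17/48, 23/48, 1/2, 2/3, 11/16, 3/4, 15/16, 1, 1]
j=0: u_0=2/45 ∈ [1/24, 1/6) → index 2
j=1: u_1=23/180 ∈ [1/24, 1/6) → index 2
j=2: u_2=19/90 ∈ [1/6, 17/48) → index 3
j=3: u_3=53/180 ∈ [1/6, 17/48) → index 3
j=4: u_4=17/45 ∈ [17/48, 23/48) → index 4
j=5: u_5=83/180 ∈ [17/48, 23/48) → index 4
j=6: u_6=49/90 ∈ [1/2, 2/3) → index 6
j=7: u_7=113/180 ∈ [1/2, 2/3) → index 6
j=8: u_8=32/45 ∈ [11/16, 3/4) → index 8
j=9: u_9=143/180 ∈ [3/4, 15/16) → index 9
j=10: u_10=79/90 ∈ [3/4, 15/16) → index 9
j=11: u_11=173/180 ∈ [15/16, 1) → index 10

2 2 3 3 4 4 6 6 8 9 9 10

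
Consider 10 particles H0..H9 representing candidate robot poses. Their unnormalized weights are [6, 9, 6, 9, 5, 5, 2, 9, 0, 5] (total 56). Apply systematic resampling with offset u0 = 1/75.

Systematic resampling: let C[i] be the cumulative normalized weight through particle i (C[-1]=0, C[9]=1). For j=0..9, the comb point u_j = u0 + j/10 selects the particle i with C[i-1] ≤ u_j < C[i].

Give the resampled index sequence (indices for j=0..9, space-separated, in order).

0 1 1 2 3 3 4 5 7 9

C = [3/28, 15/56, 3/8, 15/28, 5/8, 5/7, 3/4, 51/56, 51/56, 1]
j=0: u_0=1/75 ∈ [0, 3/28) → index 0
j=1: u_1=17/150 ∈ [3/28, 15/56) → index 1
j=2: u_2=16/75 ∈ [3/28, 15/56) → index 1
j=3: u_3=47/150 ∈ [15/56, 3/8) → index 2
j=4: u_4=31/75 ∈ [3/8, 15/28) → index 3
j=5: u_5=77/150 ∈ [3/8, 15/28) → index 3
j=6: u_6=46/75 ∈ [15/28, 5/8) → index 4
j=7: u_7=107/150 ∈ [5/8, 5/7) → index 5
j=8: u_8=61/75 ∈ [3/4, 51/56) → index 7
j=9: u_9=137/150 ∈ [51/56, 1) → index 9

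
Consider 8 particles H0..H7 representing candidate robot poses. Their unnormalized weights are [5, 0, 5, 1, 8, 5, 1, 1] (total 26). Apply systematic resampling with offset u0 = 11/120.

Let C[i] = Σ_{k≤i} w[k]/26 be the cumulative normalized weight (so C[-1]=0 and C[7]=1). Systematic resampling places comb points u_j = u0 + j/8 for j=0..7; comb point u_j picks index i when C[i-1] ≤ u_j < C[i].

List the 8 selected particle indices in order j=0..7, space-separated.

C = [5/26, 5/26, 5/13, 11/26, 19/26, 12/13, 25/26, 1]
j=0: u_0=11/120 ∈ [0, 5/26) → index 0
j=1: u_1=13/60 ∈ [5/26, 5/13) → index 2
j=2: u_2=41/120 ∈ [5/26, 5/13) → index 2
j=3: u_3=7/15 ∈ [11/26, 19/26) → index 4
j=4: u_4=71/120 ∈ [11/26, 19/26) → index 4
j=5: u_5=43/60 ∈ [11/26, 19/26) → index 4
j=6: u_6=101/120 ∈ [19/26, 12/13) → index 5
j=7: u_7=29/30 ∈ [25/26, 1) → index 7

0 2 2 4 4 4 5 7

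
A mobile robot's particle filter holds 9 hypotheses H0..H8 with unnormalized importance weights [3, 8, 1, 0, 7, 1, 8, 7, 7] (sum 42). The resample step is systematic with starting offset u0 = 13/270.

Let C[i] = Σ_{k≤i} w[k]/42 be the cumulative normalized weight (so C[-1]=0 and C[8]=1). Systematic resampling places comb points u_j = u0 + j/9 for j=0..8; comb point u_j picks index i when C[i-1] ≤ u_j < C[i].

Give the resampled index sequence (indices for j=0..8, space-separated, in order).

C = [1/14, 11/42, 2/7, 2/7, 19/42, 10/21, 2/3, 5/6, 1]
j=0: u_0=13/270 ∈ [0, 1/14) → index 0
j=1: u_1=43/270 ∈ [1/14, 11/42) → index 1
j=2: u_2=73/270 ∈ [11/42, 2/7) → index 2
j=3: u_3=103/270 ∈ [2/7, 19/42) → index 4
j=4: u_4=133/270 ∈ [10/21, 2/3) → index 6
j=5: u_5=163/270 ∈ [10/21, 2/3) → index 6
j=6: u_6=193/270 ∈ [2/3, 5/6) → index 7
j=7: u_7=223/270 ∈ [2/3, 5/6) → index 7
j=8: u_8=253/270 ∈ [5/6, 1) → index 8

0 1 2 4 6 6 7 7 8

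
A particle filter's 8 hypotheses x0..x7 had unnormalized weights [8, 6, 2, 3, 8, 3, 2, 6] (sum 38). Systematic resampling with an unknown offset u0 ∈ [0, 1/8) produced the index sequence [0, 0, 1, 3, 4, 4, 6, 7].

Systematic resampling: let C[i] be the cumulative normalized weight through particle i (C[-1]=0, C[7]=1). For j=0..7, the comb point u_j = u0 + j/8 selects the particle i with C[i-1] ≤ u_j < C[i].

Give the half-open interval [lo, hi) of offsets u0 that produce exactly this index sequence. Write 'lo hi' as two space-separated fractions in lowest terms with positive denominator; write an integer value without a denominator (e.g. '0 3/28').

C = [4/19, 7/19, 8/19, 1/2, 27/38, 15/19, 16/19, 1]
j=0 picked index 0: u0 ∈ [0, 4/19)
j=1 picked index 0: u0 ∈ [-1/8, 13/152)
j=2 picked index 1: u0 ∈ [-3/76, 9/76)
j=3 picked index 3: u0 ∈ [7/152, 1/8)
j=4 picked index 4: u0 ∈ [0, 4/19)
j=5 picked index 4: u0 ∈ [-1/8, 13/152)
j=6 picked index 6: u0 ∈ [3/76, 7/76)
j=7 picked index 7: u0 ∈ [-5/152, 1/8)
intersection: [7/152, 13/152)

7/152 13/152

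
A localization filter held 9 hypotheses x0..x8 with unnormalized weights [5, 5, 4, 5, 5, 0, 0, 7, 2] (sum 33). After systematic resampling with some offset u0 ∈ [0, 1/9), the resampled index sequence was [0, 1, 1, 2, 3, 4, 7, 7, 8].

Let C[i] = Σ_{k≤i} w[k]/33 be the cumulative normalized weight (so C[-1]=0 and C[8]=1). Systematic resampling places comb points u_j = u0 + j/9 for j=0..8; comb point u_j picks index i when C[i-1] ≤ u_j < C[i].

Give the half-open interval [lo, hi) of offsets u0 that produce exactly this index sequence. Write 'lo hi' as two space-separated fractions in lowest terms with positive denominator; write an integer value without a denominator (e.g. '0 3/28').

C = [5/33, 10/33, 14/33, 19/33, 8/11, 8/11, 8/11, 31/33, 1]
j=0 picked index 0: u0 ∈ [0, 5/33)
j=1 picked index 1: u0 ∈ [4/99, 19/99)
j=2 picked index 1: u0 ∈ [-7/99, 8/99)
j=3 picked index 2: u0 ∈ [-1/33, 1/11)
j=4 picked index 3: u0 ∈ [-2/99, 13/99)
j=5 picked index 4: u0 ∈ [2/99, 17/99)
j=6 picked index 7: u0 ∈ [2/33, 3/11)
j=7 picked index 7: u0 ∈ [-5/99, 16/99)
j=8 picked index 8: u0 ∈ [5/99, 1/9)
intersection: [2/33, 8/99)

2/33 8/99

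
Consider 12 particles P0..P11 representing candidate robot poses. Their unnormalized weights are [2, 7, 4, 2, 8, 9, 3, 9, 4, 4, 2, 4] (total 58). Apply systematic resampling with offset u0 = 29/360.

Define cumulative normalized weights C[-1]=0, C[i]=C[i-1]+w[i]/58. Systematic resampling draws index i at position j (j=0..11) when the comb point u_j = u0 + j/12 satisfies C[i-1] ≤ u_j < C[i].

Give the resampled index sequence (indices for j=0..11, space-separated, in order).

C = [1/29, 9/58, 13/58, 15/58, 23/58, 16/29, 35/58, 22/29, 24/29, 26/29, 27/29, 1]
j=0: u_0=29/360 ∈ [1/29, 9/58) → index 1
j=1: u_1=59/360 ∈ [9/58, 13/58) → index 2
j=2: u_2=89/360 ∈ [13/58, 15/58) → index 3
j=3: u_3=119/360 ∈ [15/58, 23/58) → index 4
j=4: u_4=149/360 ∈ [23/58, 16/29) → index 5
j=5: u_5=179/360 ∈ [23/58, 16/29) → index 5
j=6: u_6=209/360 ∈ [16/29, 35/58) → index 6
j=7: u_7=239/360 ∈ [35/58, 22/29) → index 7
j=8: u_8=269/360 ∈ [35/58, 22/29) → index 7
j=9: u_9=299/360 ∈ [24/29, 26/29) → index 9
j=10: u_10=329/360 ∈ [26/29, 27/29) → index 10
j=11: u_11=359/360 ∈ [27/29, 1) → index 11

1 2 3 4 5 5 6 7 7 9 10 11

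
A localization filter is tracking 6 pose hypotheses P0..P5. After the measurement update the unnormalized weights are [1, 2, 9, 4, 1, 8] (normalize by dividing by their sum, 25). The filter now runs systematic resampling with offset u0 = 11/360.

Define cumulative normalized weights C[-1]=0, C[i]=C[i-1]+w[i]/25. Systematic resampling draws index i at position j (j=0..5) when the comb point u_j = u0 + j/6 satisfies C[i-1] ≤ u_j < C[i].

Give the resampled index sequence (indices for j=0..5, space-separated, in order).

C = [1/25, 3/25, 12/25, 16/25, 17/25, 1]
j=0: u_0=11/360 ∈ [0, 1/25) → index 0
j=1: u_1=71/360 ∈ [3/25, 12/25) → index 2
j=2: u_2=131/360 ∈ [3/25, 12/25) → index 2
j=3: u_3=191/360 ∈ [12/25, 16/25) → index 3
j=4: u_4=251/360 ∈ [17/25, 1) → index 5
j=5: u_5=311/360 ∈ [17/25, 1) → index 5

0 2 2 3 5 5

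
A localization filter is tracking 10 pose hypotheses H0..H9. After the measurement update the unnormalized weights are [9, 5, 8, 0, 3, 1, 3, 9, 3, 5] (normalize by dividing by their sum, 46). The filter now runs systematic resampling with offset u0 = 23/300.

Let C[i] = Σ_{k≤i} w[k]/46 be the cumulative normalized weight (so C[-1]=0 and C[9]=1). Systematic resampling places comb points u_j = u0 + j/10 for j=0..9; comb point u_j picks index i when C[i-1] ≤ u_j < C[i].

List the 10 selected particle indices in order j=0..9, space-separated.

0 0 1 2 2 6 7 7 8 9

C = [9/46, 7/23, 11/23, 11/23, 25/46, 13/23, 29/46, 19/23, 41/46, 1]
j=0: u_0=23/300 ∈ [0, 9/46) → index 0
j=1: u_1=53/300 ∈ [0, 9/46) → index 0
j=2: u_2=83/300 ∈ [9/46, 7/23) → index 1
j=3: u_3=113/300 ∈ [7/23, 11/23) → index 2
j=4: u_4=143/300 ∈ [7/23, 11/23) → index 2
j=5: u_5=173/300 ∈ [13/23, 29/46) → index 6
j=6: u_6=203/300 ∈ [29/46, 19/23) → index 7
j=7: u_7=233/300 ∈ [29/46, 19/23) → index 7
j=8: u_8=263/300 ∈ [19/23, 41/46) → index 8
j=9: u_9=293/300 ∈ [41/46, 1) → index 9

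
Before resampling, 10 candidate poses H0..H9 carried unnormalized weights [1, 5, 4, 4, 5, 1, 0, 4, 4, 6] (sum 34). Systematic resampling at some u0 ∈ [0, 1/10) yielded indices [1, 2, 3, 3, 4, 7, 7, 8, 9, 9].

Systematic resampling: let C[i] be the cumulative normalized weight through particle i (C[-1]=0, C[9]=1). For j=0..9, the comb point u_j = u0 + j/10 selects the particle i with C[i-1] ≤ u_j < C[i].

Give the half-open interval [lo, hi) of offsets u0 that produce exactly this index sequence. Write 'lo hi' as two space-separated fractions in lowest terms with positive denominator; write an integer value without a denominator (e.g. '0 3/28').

C = [1/34, 3/17, 5/17, 7/17, 19/34, 10/17, 10/17, 12/17, 14/17, 1]
j=0 picked index 1: u0 ∈ [1/34, 3/17)
j=1 picked index 2: u0 ∈ [13/170, 33/170)
j=2 picked index 3: u0 ∈ [8/85, 18/85)
j=3 picked index 3: u0 ∈ [-1/170, 19/170)
j=4 picked index 4: u0 ∈ [1/85, 27/170)
j=5 picked index 7: u0 ∈ [3/34, 7/34)
j=6 picked index 7: u0 ∈ [-1/85, 9/85)
j=7 picked index 8: u0 ∈ [1/170, 21/170)
j=8 picked index 9: u0 ∈ [2/85, 1/5)
j=9 picked index 9: u0 ∈ [-13/170, 1/10)
intersection: [8/85, 1/10)

8/85 1/10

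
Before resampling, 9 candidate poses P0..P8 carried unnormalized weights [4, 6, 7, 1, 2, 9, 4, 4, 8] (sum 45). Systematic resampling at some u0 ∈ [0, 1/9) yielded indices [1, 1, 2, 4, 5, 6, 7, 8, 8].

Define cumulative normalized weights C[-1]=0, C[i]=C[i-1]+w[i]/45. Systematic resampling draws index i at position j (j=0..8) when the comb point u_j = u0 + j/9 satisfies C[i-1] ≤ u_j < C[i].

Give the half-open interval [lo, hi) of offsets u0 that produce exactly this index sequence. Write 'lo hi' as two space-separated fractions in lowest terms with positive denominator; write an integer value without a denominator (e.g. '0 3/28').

4/45 1/9

C = [4/45, 2/9, 17/45, 2/5, 4/9, 29/45, 11/15, 37/45, 1]
j=0 picked index 1: u0 ∈ [4/45, 2/9)
j=1 picked index 1: u0 ∈ [-1/45, 1/9)
j=2 picked index 2: u0 ∈ [0, 7/45)
j=3 picked index 4: u0 ∈ [1/15, 1/9)
j=4 picked index 5: u0 ∈ [0, 1/5)
j=5 picked index 6: u0 ∈ [4/45, 8/45)
j=6 picked index 7: u0 ∈ [1/15, 7/45)
j=7 picked index 8: u0 ∈ [2/45, 2/9)
j=8 picked index 8: u0 ∈ [-1/15, 1/9)
intersection: [4/45, 1/9)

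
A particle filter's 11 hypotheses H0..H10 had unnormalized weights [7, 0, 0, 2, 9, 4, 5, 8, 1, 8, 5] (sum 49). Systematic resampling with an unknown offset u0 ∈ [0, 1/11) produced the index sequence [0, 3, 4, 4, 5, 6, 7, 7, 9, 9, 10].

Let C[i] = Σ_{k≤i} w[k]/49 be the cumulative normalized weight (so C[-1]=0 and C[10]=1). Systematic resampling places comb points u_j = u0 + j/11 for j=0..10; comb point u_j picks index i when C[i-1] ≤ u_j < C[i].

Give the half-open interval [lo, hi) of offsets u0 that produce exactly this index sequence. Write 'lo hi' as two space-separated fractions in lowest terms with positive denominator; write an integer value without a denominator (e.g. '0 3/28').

4/77 6/77

C = [1/7, 1/7, 1/7, 9/49, 18/49, 22/49, 27/49, 5/7, 36/49, 44/49, 1]
j=0 picked index 0: u0 ∈ [0, 1/7)
j=1 picked index 3: u0 ∈ [4/77, 50/539)
j=2 picked index 4: u0 ∈ [1/539, 100/539)
j=3 picked index 4: u0 ∈ [-48/539, 51/539)
j=4 picked index 5: u0 ∈ [2/539, 46/539)
j=5 picked index 6: u0 ∈ [-3/539, 52/539)
j=6 picked index 7: u0 ∈ [3/539, 13/77)
j=7 picked index 7: u0 ∈ [-46/539, 6/77)
j=8 picked index 9: u0 ∈ [4/539, 92/539)
j=9 picked index 9: u0 ∈ [-45/539, 43/539)
j=10 picked index 10: u0 ∈ [-6/539, 1/11)
intersection: [4/77, 6/77)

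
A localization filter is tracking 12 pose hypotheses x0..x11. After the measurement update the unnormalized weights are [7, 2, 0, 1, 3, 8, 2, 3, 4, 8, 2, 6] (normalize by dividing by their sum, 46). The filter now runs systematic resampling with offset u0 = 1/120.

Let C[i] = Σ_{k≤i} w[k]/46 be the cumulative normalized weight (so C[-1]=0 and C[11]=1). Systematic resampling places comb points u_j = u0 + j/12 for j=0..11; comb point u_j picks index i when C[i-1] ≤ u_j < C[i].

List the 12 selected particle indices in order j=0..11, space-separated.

C = [7/46, 9/46, 9/46, 5/23, 13/46, 21/46, 1/2, 13/23, 15/23, 19/23, 20/23, 1]
j=0: u_0=1/120 ∈ [0, 7/46) → index 0
j=1: u_1=11/120 ∈ [0, 7/46) → index 0
j=2: u_2=7/40 ∈ [7/46, 9/46) → index 1
j=3: u_3=31/120 ∈ [5/23, 13/46) → index 4
j=4: u_4=41/120 ∈ [13/46, 21/46) → index 5
j=5: u_5=17/40 ∈ [13/46, 21/46) → index 5
j=6: u_6=61/120 ∈ [1/2, 13/23) → index 7
j=7: u_7=71/120 ∈ [13/23, 15/23) → index 8
j=8: u_8=27/40 ∈ [15/23, 19/23) → index 9
j=9: u_9=91/120 ∈ [15/23, 19/23) → index 9
j=10: u_10=101/120 ∈ [19/23, 20/23) → index 10
j=11: u_11=37/40 ∈ [20/23, 1) → index 11

0 0 1 4 5 5 7 8 9 9 10 11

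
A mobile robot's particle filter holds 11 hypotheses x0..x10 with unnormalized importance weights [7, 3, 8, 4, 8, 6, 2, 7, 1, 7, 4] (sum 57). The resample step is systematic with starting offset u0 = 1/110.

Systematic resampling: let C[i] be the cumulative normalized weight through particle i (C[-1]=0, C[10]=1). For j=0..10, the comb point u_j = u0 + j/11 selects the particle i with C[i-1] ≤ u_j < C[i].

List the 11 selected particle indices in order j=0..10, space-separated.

0 0 2 2 3 4 5 6 7 9 9

C = [7/57, 10/57, 6/19, 22/57, 10/19, 12/19, 2/3, 15/19, 46/57, 53/57, 1]
j=0: u_0=1/110 ∈ [0, 7/57) → index 0
j=1: u_1=1/10 ∈ [0, 7/57) → index 0
j=2: u_2=21/110 ∈ [10/57, 6/19) → index 2
j=3: u_3=31/110 ∈ [10/57, 6/19) → index 2
j=4: u_4=41/110 ∈ [6/19, 22/57) → index 3
j=5: u_5=51/110 ∈ [22/57, 10/19) → index 4
j=6: u_6=61/110 ∈ [10/19, 12/19) → index 5
j=7: u_7=71/110 ∈ [12/19, 2/3) → index 6
j=8: u_8=81/110 ∈ [2/3, 15/19) → index 7
j=9: u_9=91/110 ∈ [46/57, 53/57) → index 9
j=10: u_10=101/110 ∈ [46/57, 53/57) → index 9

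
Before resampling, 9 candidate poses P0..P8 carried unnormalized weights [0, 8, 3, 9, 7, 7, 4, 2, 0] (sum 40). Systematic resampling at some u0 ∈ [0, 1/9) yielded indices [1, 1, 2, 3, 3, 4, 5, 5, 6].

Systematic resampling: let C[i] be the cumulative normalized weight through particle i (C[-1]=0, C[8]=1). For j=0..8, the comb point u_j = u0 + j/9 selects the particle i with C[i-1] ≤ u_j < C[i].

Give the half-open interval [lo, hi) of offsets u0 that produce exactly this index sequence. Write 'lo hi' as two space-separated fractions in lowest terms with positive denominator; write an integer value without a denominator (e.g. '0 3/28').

C = [0, 1/5, 11/40, 1/2, 27/40, 17/20, 19/20, 1, 1]
j=0 picked index 1: u0 ∈ [0, 1/5)
j=1 picked index 1: u0 ∈ [-1/9, 4/45)
j=2 picked index 2: u0 ∈ [-1/45, 19/360)
j=3 picked index 3: u0 ∈ [-7/120, 1/6)
j=4 picked index 3: u0 ∈ [-61/360, 1/18)
j=5 picked index 4: u0 ∈ [-1/18, 43/360)
j=6 picked index 5: u0 ∈ [1/120, 11/60)
j=7 picked index 5: u0 ∈ [-37/360, 13/180)
j=8 picked index 6: u0 ∈ [-7/180, 11/180)
intersection: [1/120, 19/360)

1/120 19/360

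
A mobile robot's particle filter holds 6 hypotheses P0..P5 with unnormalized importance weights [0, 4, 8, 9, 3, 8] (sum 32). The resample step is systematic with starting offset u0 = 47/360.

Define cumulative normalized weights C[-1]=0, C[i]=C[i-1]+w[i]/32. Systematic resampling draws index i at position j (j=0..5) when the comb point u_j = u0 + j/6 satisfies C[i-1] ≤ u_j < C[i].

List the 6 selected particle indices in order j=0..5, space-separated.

2 2 3 3 5 5

C = [0, 1/8, 3/8, 21/32, 3/4, 1]
j=0: u_0=47/360 ∈ [1/8, 3/8) → index 2
j=1: u_1=107/360 ∈ [1/8, 3/8) → index 2
j=2: u_2=167/360 ∈ [3/8, 21/32) → index 3
j=3: u_3=227/360 ∈ [3/8, 21/32) → index 3
j=4: u_4=287/360 ∈ [3/4, 1) → index 5
j=5: u_5=347/360 ∈ [3/4, 1) → index 5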